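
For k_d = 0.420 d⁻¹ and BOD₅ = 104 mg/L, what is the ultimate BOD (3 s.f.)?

BOD₅ = L₀(1 − e^(−5k_d)) ⇒ L₀ = BOD₅ / (1 − e^(−5×0.420))
= 104 / (1 − 0.1225) = 104 / 0.8775 = 118.5 mg/L.

L₀ ≈ 119 mg/L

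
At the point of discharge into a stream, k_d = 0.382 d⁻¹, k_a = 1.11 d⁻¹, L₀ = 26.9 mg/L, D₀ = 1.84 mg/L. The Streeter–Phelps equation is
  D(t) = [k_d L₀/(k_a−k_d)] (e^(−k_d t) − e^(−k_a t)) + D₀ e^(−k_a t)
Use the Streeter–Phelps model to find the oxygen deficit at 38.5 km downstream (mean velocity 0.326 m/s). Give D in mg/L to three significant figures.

Travel time t = x/v = 38.5 km / (0.326 m/s) = 38500 m / 0.326 m/s = 118100 s = 1.367 d.
k_d L₀/(k_a−k_d) = 0.382×26.9/(1.11−0.382) = 10.28/0.7280 = 14.12 mg/L.
e^(−k_d t) = e^(−0.382×1.367) = 0.5932; e^(−k_a t) = e^(−1.11×1.367) = 0.2193.
D = 14.12 × (0.5932 − 0.2193) + 1.84 × 0.2193 = 5.278 + 0.4035 = 5.682 mg/L.

D ≈ 5.68 mg/L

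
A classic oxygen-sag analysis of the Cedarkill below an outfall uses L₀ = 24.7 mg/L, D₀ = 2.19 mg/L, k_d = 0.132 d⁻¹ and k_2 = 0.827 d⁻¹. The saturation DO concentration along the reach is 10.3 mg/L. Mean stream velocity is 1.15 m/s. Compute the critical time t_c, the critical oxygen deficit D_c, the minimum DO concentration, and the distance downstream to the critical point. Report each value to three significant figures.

t_c ≈ 1.74 d; D_c ≈ 3.14 mg/L; min DO ≈ 7.16 mg/L; x_c ≈ 172 km

t_c = [1/(k_2−k_d)] ln[(k_2/k_d)(1 − D₀(k_2−k_d)/(k_d L₀))]
= [1/(0.827−0.132)] ln[(0.827/0.132)(1 − 2.19×0.6950/(0.132×24.7))]
= (1/0.6950) ln[6.265 × 0.5332] = 1.439 × ln(3.340) = 1.439 × 1.206 = 1.735 d.
L(t_c) = L₀ e^(−k_d t_c) = 24.7 × 0.7953 = 19.64 mg/L, and at the critical point k_2 D_c = k_d L, so D_c = (0.132/0.827) × 19.64 = 3.135 mg/L.
Minimum DO = C_s − D_c = 10.3 − 3.135 = 7.165 mg/L.
x_c = v t_c = 1.15 m/s × 1.735 d × 86400 s/d = 172400 m ≈ 172 km.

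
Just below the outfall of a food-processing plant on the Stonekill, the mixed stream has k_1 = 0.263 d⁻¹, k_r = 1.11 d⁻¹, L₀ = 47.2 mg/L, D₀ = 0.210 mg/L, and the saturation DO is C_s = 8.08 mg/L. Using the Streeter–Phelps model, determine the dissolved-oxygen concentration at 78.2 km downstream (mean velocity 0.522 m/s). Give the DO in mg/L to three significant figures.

DO ≈ 0.899 mg/L

Travel time t = x/v = 78.2 km / (0.522 m/s) = 78200 m / 0.522 m/s = 149800 s = 1.734 d.
k_1 L₀/(k_r−k_1) = 0.263×47.2/(1.11−0.263) = 12.41/0.8470 = 14.66 mg/L.
e^(−k_1 t) = e^(−0.263×1.734) = 0.6338; e^(−k_r t) = e^(−1.11×1.734) = 0.1459.
D = 14.66 × (0.6338 − 0.1459) + 0.210 × 0.1459 = 7.150 + 0.03065 = 7.181 mg/L.
DO = C_s − D = 8.08 − 7.181 = 0.8991 mg/L.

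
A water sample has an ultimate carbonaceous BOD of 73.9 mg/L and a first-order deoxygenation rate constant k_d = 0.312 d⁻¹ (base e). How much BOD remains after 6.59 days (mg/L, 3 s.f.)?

L ≈ 9.46 mg/L

L_t = L₀ e^(−k_d t) = 73.9 × e^(−0.312×6.59) = 73.9 × 0.1280 = 9.456 mg/L.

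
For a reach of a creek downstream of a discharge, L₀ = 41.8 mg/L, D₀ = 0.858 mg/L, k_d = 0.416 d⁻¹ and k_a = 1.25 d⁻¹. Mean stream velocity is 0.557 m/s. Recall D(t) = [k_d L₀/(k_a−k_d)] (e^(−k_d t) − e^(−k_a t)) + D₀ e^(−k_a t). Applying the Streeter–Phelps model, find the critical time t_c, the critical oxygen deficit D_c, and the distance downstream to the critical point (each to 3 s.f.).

t_c ≈ 1.27 d; D_c ≈ 8.21 mg/L; x_c ≈ 61.1 km

With k_a/k_d = 3.005 and 1 − D₀(k_a−k_d)/(k_d L₀) = 0.9588,
t_c = ln(3.005 × 0.9588) / (1.25 − 0.416) = ln(2.881) / 0.8340 = 1.058/0.8340 = 1.269 d.
D_c = (k_d/k_a) L₀ e^(−k_d t_c) = (0.416/1.25) × 41.8 × e^(−0.416×1.269) = 0.3328 × 41.8 × 0.5899 = 8.206 mg/L.
x_c = v t_c = 0.557 m/s × 1.269 d × 86400 s/d = 61060 m ≈ 61.1 km.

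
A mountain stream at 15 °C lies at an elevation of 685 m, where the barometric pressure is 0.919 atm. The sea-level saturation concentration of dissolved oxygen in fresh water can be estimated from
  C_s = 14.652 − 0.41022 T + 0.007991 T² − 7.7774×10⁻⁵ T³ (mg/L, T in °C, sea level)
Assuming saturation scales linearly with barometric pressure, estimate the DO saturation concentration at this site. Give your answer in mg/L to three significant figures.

C_s ≈ 9.22 mg/L

At sea level: C_s = 14.652 − 0.41022×15 + 0.007991×15² − 7.7774×10⁻⁵×15³ = 10.03 mg/L.
Pressure correction: C_s' = 10.03 × 0.919 = 9.221 mg/L.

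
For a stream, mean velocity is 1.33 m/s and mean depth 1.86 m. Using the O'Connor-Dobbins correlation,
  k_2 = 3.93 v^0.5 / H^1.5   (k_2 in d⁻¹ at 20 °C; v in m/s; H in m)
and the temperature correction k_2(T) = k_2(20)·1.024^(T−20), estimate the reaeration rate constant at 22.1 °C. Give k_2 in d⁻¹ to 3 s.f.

k_2 ≈ 1.88 d⁻¹

k_2(20) = 3.93 × 1.33^0.5 / 1.86^1.5 = 3.93 × 1.153 / 2.537 = 1.787 d⁻¹.
k_2(22.1) = 1.787 × 1.024^(22.1−20) = 1.787 × 1.051 = 1.878 d⁻¹.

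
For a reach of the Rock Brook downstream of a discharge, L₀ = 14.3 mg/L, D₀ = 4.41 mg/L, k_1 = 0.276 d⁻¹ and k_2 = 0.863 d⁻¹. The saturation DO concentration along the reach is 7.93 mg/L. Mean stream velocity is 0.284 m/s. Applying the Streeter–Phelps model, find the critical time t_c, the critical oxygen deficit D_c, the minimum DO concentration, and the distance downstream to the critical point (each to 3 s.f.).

t_c = [1/(k_2−k_1)] ln[(k_2/k_1)(1 − D₀(k_2−k_1)/(k_1 L₀))]
= [1/(0.863−0.276)] ln[(0.863/0.276)(1 − 4.41×0.5870/(0.276×14.3))]
= (1/0.5870) ln[3.127 × 0.3441] = 1.704 × ln(1.076) = 1.704 × 0.07322 = 0.1247 d.
L(t_c) = L₀ e^(−k_1 t_c) = 14.3 × 0.9662 = 13.82 mg/L, and at the critical point k_2 D_c = k_1 L, so D_c = (0.276/0.863) × 13.82 = 4.419 mg/L.
Minimum DO = C_s − D_c = 7.93 − 4.419 = 3.511 mg/L.
x_c = v t_c = 0.284 m/s × 0.1247 d × 86400 s/d = 3061 m ≈ 3.06 km.

t_c ≈ 0.125 d; D_c ≈ 4.42 mg/L; min DO ≈ 3.51 mg/L; x_c ≈ 3.06 km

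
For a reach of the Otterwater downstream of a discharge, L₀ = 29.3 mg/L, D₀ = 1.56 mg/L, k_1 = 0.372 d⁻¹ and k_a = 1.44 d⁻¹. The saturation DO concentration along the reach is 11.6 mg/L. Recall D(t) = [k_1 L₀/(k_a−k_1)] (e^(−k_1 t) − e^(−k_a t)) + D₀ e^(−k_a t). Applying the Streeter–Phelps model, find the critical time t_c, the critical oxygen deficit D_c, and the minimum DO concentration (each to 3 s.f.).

t_c = [1/(k_a−k_1)] ln[(k_a/k_1)(1 − D₀(k_a−k_1)/(k_1 L₀))]
= [1/(1.44−0.372)] ln[(1.44/0.372)(1 − 1.56×1.068/(0.372×29.3))]
= (1/1.068) ln[3.871 × 0.8471] = 0.9363 × ln(3.279) = 0.9363 × 1.188 = 1.112 d.
D_c = (k_1/k_a) L₀ e^(−k_1 t_c) = (0.372/1.44) × 29.3 × e^(−0.372×1.112) = 0.2583 × 29.3 × 0.6612 = 5.005 mg/L.
Minimum DO = C_s − D_c = 11.6 − 5.005 = 6.595 mg/L.

t_c ≈ 1.11 d; D_c ≈ 5.00 mg/L; min DO ≈ 6.60 mg/L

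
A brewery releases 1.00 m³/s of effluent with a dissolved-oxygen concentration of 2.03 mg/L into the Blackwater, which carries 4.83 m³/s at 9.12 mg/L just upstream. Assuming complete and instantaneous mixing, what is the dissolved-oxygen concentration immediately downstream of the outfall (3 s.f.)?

7.90 mg/L

Flow-weighted mixing: C = (Q_r C_r + Q_w C_w)/(Q_r + Q_w)
= (4.83×9.12 + 1.00×2.03)/(4.83 + 1.00) = 46.08/5.830 = 7.904 mg/L.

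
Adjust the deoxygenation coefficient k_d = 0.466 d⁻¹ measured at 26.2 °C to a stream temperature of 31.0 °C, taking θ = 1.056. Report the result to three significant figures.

k_d(T₂) = k_d(T₁) · θ^(T₂−T₁) = 0.466 × 1.056^(31.0−26.2)
= 0.466 × 1.056^4.80 = 0.466 × 1.299 = 0.6053 d⁻¹.

k_d ≈ 0.605 d⁻¹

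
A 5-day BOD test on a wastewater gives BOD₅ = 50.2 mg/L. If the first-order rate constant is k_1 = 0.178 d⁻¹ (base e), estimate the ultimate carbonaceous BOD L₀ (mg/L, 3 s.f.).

BOD₅ = L₀(1 − e^(−5k_1)) ⇒ L₀ = BOD₅ / (1 − e^(−5×0.178))
= 50.2 / (1 − 0.4107) = 50.2 / 0.5893 = 85.18 mg/L.

L₀ ≈ 85.2 mg/L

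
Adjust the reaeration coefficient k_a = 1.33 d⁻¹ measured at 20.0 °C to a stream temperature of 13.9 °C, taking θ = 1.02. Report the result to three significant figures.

k_a(T₂) = k_a(T₁) · θ^(T₂−T₁) = 1.33 × 1.02^(13.9−20.0)
= 1.33 × 1.02^-6.10 = 1.33 × 0.8862 = 1.179 d⁻¹.

k_a ≈ 1.18 d⁻¹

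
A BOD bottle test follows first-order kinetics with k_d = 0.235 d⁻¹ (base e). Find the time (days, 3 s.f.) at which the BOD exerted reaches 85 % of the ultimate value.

y/L₀ = 1 − e^(−k_d t) = 0.85 ⇒ e^(−k_d t) = 0.150
t = −ln(0.150) / 0.235 = 1.897 / 0.235 = 8.073 d.

t ≈ 8.07 d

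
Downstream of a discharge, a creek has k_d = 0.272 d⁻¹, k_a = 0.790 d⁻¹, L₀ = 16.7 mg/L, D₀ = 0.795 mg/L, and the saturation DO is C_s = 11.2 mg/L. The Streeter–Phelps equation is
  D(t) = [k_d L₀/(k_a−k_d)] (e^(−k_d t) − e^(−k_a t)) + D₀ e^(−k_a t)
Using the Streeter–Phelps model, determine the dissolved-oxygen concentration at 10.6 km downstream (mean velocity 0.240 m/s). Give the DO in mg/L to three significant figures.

DO ≈ 8.89 mg/L

Travel time t = x/v = 10.6 km / (0.240 m/s) = 10600 m / 0.240 m/s = 44170 s = 0.5112 d.
k_d L₀/(k_a−k_d) = 0.272×16.7/(0.790−0.272) = 4.542/0.5180 = 8.769 mg/L.
e^(−k_d t) = e^(−0.272×0.5112) = 0.8702; e^(−k_a t) = e^(−0.790×0.5112) = 0.6678.
D = 8.769 × (0.8702 − 0.6678) + 0.795 × 0.6678 = 1.775 + 0.5309 = 2.306 mg/L.
DO = C_s − D = 11.2 − 2.306 = 8.894 mg/L.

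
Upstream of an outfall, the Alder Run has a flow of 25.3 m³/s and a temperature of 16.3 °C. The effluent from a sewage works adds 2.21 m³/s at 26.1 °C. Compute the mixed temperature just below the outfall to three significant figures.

Flow-weighted mixing: C = (Q_r C_r + Q_w C_w)/(Q_r + Q_w)
= (25.3×16.3 + 2.21×26.1)/(25.3 + 2.21) = 470.1/27.51 = 17.09 °C.

17.1 °C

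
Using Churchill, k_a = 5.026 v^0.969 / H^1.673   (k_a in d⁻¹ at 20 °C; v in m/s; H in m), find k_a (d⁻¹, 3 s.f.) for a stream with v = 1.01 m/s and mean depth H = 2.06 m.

k_a ≈ 1.51 d⁻¹

k_a = 5.026 × 1.01^0.969 / 2.06^1.673 = 5.026 × 1.010 / 3.350 = 1.515 d⁻¹.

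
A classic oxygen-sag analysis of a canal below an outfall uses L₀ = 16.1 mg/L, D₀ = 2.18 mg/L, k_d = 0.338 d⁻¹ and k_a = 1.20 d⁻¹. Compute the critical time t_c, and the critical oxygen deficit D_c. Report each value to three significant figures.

t_c = [1/(k_a−k_d)] ln[(k_a/k_d)(1 − D₀(k_a−k_d)/(k_d L₀))]
= [1/(1.20−0.338)] ln[(1.20/0.338)(1 − 2.18×0.8620/(0.338×16.1))]
= (1/0.8620) ln[3.550 × 0.6547] = 1.160 × ln(2.324) = 1.160 × 0.8434 = 0.9784 d.
L(t_c) = L₀ e^(−k_d t_c) = 16.1 × 0.7184 = 11.57 mg/L, and at the critical point k_a D_c = k_d L, so D_c = (0.338/1.20) × 11.57 = 3.258 mg/L.

t_c ≈ 0.978 d; D_c ≈ 3.26 mg/L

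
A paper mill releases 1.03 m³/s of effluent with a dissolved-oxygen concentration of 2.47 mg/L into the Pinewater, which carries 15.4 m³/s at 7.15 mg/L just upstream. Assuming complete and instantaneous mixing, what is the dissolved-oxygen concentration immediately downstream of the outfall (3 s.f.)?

6.86 mg/L

Flow-weighted mixing: C = (Q_r C_r + Q_w C_w)/(Q_r + Q_w)
= (15.4×7.15 + 1.03×2.47)/(15.4 + 1.03) = 112.7/16.43 = 6.857 mg/L.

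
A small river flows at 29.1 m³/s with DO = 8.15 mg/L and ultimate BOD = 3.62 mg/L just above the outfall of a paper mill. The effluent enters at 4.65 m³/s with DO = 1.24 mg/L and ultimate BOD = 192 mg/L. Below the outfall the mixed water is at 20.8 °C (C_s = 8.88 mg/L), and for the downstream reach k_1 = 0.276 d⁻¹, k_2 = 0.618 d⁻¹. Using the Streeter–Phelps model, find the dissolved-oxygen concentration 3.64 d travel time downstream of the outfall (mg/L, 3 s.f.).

Mixed DO = (29.1×8.15 + 4.65×1.24)/(29.1+4.65) = 242.9/33.75 = 7.198 mg/L.
Mixed L₀ = (29.1×3.62 + 4.65×192)/(33.75) = 998.1/33.75 = 29.57 mg/L.
Initial deficit D₀ = C_s − DO₀ = 8.88 − 7.198 = 1.682 mg/L.
D(3.64) = [0.276×29.57/(0.618−0.276)](e^(−0.276×3.64) − e^(−0.618×3.64)) + 1.682 e^(−0.618×3.64)
= 23.87 × (0.3662 − 0.1054) + 1.682 × 0.1054 = 6.400 mg/L.
DO = 8.88 − 6.400 = 2.480 mg/L.

DO ≈ 2.48 mg/L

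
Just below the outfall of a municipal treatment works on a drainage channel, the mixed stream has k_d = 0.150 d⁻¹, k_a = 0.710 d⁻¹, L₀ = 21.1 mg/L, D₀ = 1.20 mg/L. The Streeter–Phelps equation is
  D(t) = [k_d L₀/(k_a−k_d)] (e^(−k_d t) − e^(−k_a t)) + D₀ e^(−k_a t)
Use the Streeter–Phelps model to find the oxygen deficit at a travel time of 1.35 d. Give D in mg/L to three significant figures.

k_d L₀/(k_a−k_d) = 0.150×21.1/(0.710−0.150) = 3.165/0.5600 = 5.652 mg/L.
e^(−k_d t) = e^(−0.150×1.350) = 0.8167; e^(−k_a t) = e^(−0.710×1.350) = 0.3835.
D = 5.652 × (0.8167 − 0.3835) + 1.20 × 0.3835 = 2.448 + 0.4602 = 2.909 mg/L.

D ≈ 2.91 mg/L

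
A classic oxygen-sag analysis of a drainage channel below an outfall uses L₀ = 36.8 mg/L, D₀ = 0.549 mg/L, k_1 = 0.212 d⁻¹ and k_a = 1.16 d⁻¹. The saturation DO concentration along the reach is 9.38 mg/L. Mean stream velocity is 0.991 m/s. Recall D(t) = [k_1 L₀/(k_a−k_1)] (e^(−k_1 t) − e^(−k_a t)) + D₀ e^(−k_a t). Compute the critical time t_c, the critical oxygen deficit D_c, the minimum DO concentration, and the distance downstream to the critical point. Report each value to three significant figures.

t_c ≈ 1.72 d; D_c ≈ 4.67 mg/L; min DO ≈ 4.71 mg/L; x_c ≈ 147 km

With k_a/k_1 = 5.472 and 1 − D₀(k_a−k_1)/(k_1 L₀) = 0.9333,
t_c = ln(5.472 × 0.9333) / (1.16 − 0.212) = ln(5.107) / 0.9480 = 1.631/0.9480 = 1.720 d.
D_c = (k_1/k_a) L₀ e^(−k_1 t_c) = (0.212/1.16) × 36.8 × e^(−0.212×1.720) = 0.1828 × 36.8 × 0.6944 = 4.671 mg/L.
Minimum DO = C_s − D_c = 9.38 − 4.671 = 4.709 mg/L.
x_c = v t_c = 0.991 m/s × 1.720 d × 86400 s/d = 147300 m ≈ 147 km.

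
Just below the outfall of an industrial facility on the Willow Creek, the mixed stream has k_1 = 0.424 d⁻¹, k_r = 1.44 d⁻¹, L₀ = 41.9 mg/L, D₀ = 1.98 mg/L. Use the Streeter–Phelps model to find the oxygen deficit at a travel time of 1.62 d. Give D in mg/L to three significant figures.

D ≈ 7.29 mg/L

k_1 L₀/(k_r−k_1) = 0.424×41.9/(1.44−0.424) = 17.77/1.016 = 17.49 mg/L.
e^(−k_1 t) = e^(−0.424×1.620) = 0.5031; e^(−k_r t) = e^(−1.44×1.620) = 0.09702.
D = 17.49 × (0.5031 − 0.09702) + 1.98 × 0.09702 = 7.101 + 0.1921 = 7.293 mg/L.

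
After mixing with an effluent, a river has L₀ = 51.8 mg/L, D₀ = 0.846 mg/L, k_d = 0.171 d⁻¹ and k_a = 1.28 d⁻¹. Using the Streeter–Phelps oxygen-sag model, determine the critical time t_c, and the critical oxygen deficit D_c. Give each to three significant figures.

t_c ≈ 1.71 d; D_c ≈ 5.16 mg/L

At the critical point dD/dt = 0, so k_d L₀ e^(−k_d t) = k_a D. Substituting D(t) from the Streeter–Phelps equation and solving for t gives
t_c = ln[(k_a/k_d)(1 − D₀(k_a−k_d)/(k_d L₀))] / (k_a−k_d).
Here k_a−k_d = 1.109 d⁻¹ and 1 − D₀(k_a−k_d)/(k_d L₀) = 1 − 0.846×1.109/(0.171×51.8) = 0.8941, so
t_c = ln(7.485 × 0.8941) / 1.109 = 1.901 / 1.109 = 1.714 d.
L(t_c) = L₀ e^(−k_d t_c) = 51.8 × 0.7459 = 38.64 mg/L, and at the critical point k_a D_c = k_d L, so D_c = (0.171/1.28) × 38.64 = 5.162 mg/L.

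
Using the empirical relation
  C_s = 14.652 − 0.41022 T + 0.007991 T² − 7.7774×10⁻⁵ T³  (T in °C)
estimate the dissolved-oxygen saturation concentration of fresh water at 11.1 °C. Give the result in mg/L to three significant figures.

C_s ≈ 11.0 mg/L

C_s = 14.652 − 0.41022×11.1 + 0.007991×11.1² − 7.7774×10⁻⁵×11.1³ = 10.98 mg/L.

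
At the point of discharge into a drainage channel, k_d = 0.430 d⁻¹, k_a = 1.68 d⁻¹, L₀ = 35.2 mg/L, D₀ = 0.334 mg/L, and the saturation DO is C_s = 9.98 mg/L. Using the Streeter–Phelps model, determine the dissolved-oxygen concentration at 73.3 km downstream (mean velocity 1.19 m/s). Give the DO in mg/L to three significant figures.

Travel time t = x/v = 73.3 km / (1.19 m/s) = 73300 m / 1.19 m/s = 61600 s = 0.7129 d.
k_d L₀/(k_a−k_d) = 0.430×35.2/(1.68−0.430) = 15.14/1.250 = 12.11 mg/L.
e^(−k_d t) = e^(−0.430×0.7129) = 0.7360; e^(−k_a t) = e^(−1.68×0.7129) = 0.3019.
D = 12.11 × (0.7360 − 0.3019) + 0.334 × 0.3019 = 5.256 + 0.1008 = 5.357 mg/L.
DO = C_s − D = 9.98 − 5.357 = 4.623 mg/L.

DO ≈ 4.62 mg/L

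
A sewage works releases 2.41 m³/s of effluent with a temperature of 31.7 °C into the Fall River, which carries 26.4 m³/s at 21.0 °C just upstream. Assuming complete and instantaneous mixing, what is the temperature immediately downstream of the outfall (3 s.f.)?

Flow-weighted mixing: C = (Q_r C_r + Q_w C_w)/(Q_r + Q_w)
= (26.4×21.0 + 2.41×31.7)/(26.4 + 2.41) = 630.8/28.81 = 21.90 °C.

21.9 °C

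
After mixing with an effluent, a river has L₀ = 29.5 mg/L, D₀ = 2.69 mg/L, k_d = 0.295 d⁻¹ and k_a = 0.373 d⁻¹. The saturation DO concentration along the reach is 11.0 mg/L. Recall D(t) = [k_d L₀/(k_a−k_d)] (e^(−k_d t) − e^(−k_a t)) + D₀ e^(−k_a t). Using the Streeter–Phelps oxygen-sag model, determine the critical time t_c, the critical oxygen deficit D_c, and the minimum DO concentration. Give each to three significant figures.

t_c ≈ 2.69 d; D_c ≈ 10.5 mg/L; min DO ≈ 0.464 mg/L

With k_a/k_d = 1.264 and 1 − D₀(k_a−k_d)/(k_d L₀) = 0.9759,
t_c = ln(1.264 × 0.9759) / (0.373 − 0.295) = ln(1.234) / 0.07800 = 0.2102/0.07800 = 2.695 d.
L(t_c) = L₀ e^(−k_d t_c) = 29.5 × 0.4516 = 13.32 mg/L, and at the critical point k_a D_c = k_d L, so D_c = (0.295/0.373) × 13.32 = 10.54 mg/L.
Minimum DO = C_s − D_c = 11.0 − 10.54 = 0.4639 mg/L.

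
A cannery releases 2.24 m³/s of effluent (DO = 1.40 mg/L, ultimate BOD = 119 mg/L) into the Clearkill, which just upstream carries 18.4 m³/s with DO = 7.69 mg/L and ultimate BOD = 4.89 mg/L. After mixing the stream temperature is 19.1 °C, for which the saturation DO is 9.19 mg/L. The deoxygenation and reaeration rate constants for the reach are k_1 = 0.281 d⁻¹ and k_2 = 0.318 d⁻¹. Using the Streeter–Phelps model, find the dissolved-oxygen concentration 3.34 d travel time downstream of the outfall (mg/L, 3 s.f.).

Mixed DO = (18.4×7.69 + 2.24×1.40)/(18.4+2.24) = 144.6/20.64 = 7.007 mg/L.
Mixed L₀ = (18.4×4.89 + 2.24×119)/(20.64) = 356.5/20.64 = 17.27 mg/L.
Initial deficit D₀ = C_s − DO₀ = 9.19 − 7.007 = 2.183 mg/L.
D(3.34) = [0.281×17.27/(0.318−0.281)](e^(−0.281×3.34) − e^(−0.318×3.34)) + 2.183 e^(−0.318×3.34)
= 131.2 × (0.3912 − 0.3457) + 2.183 × 0.3457 = 6.721 mg/L.
DO = 9.19 − 6.721 = 2.469 mg/L.

DO ≈ 2.47 mg/L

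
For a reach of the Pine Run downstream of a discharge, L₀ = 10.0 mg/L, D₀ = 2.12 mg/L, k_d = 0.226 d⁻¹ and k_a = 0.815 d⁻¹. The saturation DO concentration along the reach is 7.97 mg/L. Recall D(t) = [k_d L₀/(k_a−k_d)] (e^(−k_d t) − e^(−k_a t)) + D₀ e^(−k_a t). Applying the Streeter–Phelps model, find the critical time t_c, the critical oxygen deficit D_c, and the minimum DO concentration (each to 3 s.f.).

t_c ≈ 0.812 d; D_c ≈ 2.31 mg/L; min DO ≈ 5.66 mg/L

With k_a/k_d = 3.606 and 1 − D₀(k_a−k_d)/(k_d L₀) = 0.4475,
t_c = ln(3.606 × 0.4475) / (0.815 − 0.226) = ln(1.614) / 0.5890 = 0.4785/0.5890 = 0.8125 d.
L(t_c) = L₀ e^(−k_d t_c) = 10.0 × 0.8323 = 8.323 mg/L, and at the critical point k_a D_c = k_d L, so D_c = (0.226/0.815) × 8.323 = 2.308 mg/L.
Minimum DO = C_s − D_c = 7.97 − 2.308 = 5.662 mg/L.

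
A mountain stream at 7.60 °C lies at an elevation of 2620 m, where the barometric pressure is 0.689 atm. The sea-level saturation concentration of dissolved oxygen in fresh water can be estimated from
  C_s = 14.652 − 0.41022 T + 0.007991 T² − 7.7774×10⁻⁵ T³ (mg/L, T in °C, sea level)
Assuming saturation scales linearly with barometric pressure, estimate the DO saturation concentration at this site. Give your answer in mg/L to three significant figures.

At sea level: C_s = 14.652 − 0.41022×7.60 + 0.007991×7.60² − 7.7774×10⁻⁵×7.60³ = 11.96 mg/L.
Pressure correction: C_s' = 11.96 × 0.689 = 8.242 mg/L.

C_s ≈ 8.24 mg/L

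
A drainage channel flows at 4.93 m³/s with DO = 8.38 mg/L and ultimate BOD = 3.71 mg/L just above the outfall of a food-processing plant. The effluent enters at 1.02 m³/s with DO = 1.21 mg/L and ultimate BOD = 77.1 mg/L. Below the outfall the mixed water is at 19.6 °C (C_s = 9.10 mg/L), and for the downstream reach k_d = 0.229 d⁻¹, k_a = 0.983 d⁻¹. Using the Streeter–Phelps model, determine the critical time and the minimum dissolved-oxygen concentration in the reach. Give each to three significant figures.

t_c ≈ 1.27 d; minimum DO ≈ 6.26 mg/L

Mixed DO = (4.93×8.38 + 1.02×1.21)/(4.93+1.02) = 42.55/5.950 = 7.151 mg/L.
Mixed L₀ = (4.93×3.71 + 1.02×77.1)/(5.950) = 96.93/5.950 = 16.29 mg/L.
Initial deficit D₀ = C_s − DO₀ = 9.10 − 7.151 = 1.949 mg/L.
t_c = (1/0.7540) ln[(0.983/0.229)(1 − 1.949×0.7540/(0.229×16.29))] = 1.326 × ln(2.602) = 1.268 d.
D_c = (0.229/0.983) × 16.29 × e^(−0.229×1.268) = 0.2330 × 16.29 × 0.7480 = 2.839 mg/L.
Minimum DO = 9.10 − 2.839 = 6.261 mg/L.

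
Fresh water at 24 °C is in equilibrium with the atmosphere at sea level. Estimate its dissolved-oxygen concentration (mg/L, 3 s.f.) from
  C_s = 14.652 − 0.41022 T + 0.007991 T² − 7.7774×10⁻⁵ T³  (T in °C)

C_s ≈ 8.33 mg/L

C_s = 14.652 − 0.41022×24 + 0.007991×24² − 7.7774×10⁻⁵×24³ = 8.334 mg/L.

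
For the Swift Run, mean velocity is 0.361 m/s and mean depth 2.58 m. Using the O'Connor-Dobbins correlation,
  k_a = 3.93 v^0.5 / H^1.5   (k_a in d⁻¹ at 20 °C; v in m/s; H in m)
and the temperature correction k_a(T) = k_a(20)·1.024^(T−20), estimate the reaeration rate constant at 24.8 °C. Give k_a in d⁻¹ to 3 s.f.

k_a(20) = 3.93 × 0.361^0.5 / 2.58^1.5 = 3.93 × 0.6008 / 4.144 = 0.5698 d⁻¹.
k_a(24.8) = 0.5698 × 1.024^(24.8−20) = 0.5698 × 1.121 = 0.6385 d⁻¹.

k_a ≈ 0.638 d⁻¹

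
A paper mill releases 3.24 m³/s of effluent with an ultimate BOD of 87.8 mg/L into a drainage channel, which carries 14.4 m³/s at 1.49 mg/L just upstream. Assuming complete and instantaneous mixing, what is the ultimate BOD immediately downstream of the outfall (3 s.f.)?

17.3 mg/L

Flow-weighted mixing: C = (Q_r C_r + Q_w C_w)/(Q_r + Q_w)
= (14.4×1.49 + 3.24×87.8)/(14.4 + 3.24) = 305.9/17.64 = 17.34 mg/L.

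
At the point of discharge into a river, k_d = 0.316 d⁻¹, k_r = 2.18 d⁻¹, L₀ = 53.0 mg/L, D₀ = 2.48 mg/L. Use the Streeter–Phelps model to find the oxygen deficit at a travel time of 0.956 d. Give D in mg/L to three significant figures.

k_d L₀/(k_r−k_d) = 0.316×53.0/(2.18−0.316) = 16.75/1.864 = 8.985 mg/L.
e^(−k_d t) = e^(−0.316×0.9560) = 0.7393; e^(−k_r t) = e^(−2.18×0.9560) = 0.1244.
D = 8.985 × (0.7393 − 0.1244) + 2.48 × 0.1244 = 5.524 + 0.3086 = 5.833 mg/L.

D ≈ 5.83 mg/L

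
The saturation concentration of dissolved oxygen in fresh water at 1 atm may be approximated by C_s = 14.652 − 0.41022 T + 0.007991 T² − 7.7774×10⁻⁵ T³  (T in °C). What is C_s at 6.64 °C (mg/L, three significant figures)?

C_s = 14.652 − 0.41022×6.64 + 0.007991×6.64² − 7.7774×10⁻⁵×6.64³ = 12.26 mg/L.

C_s ≈ 12.3 mg/L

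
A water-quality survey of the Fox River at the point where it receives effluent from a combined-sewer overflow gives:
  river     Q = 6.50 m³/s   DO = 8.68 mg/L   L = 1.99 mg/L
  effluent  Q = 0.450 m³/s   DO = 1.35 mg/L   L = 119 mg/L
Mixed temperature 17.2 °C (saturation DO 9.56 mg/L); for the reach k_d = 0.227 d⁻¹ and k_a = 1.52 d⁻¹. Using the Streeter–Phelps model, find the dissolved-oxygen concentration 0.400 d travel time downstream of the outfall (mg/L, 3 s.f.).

DO ≈ 8.20 mg/L

Mixed DO = (6.50×8.68 + 0.450×1.35)/(6.50+0.450) = 57.03/6.950 = 8.205 mg/L.
Mixed L₀ = (6.50×1.99 + 0.450×119)/(6.950) = 66.48/6.950 = 9.566 mg/L.
Initial deficit D₀ = C_s − DO₀ = 9.56 − 8.205 = 1.355 mg/L.
D(0.400) = [0.227×9.566/(1.52−0.227)](e^(−0.227×0.400) − e^(−1.52×0.400)) + 1.355 e^(−1.52×0.400)
= 1.679 × (0.9132 − 0.5444) + 1.355 × 0.5444 = 1.357 mg/L.
DO = 9.56 − 1.357 = 8.203 mg/L.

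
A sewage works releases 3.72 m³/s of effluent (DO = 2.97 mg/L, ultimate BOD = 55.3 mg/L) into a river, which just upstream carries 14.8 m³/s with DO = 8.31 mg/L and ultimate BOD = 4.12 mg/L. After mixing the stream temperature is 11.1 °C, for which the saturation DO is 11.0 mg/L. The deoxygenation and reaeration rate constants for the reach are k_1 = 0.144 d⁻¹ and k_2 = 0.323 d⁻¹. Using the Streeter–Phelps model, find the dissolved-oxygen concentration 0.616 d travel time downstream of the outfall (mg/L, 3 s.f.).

DO ≈ 6.81 mg/L

Mixed DO = (14.8×8.31 + 3.72×2.97)/(14.8+3.72) = 134.0/18.52 = 7.237 mg/L.
Mixed L₀ = (14.8×4.12 + 3.72×55.3)/(18.52) = 266.7/18.52 = 14.40 mg/L.
Initial deficit D₀ = C_s − DO₀ = 11.0 − 7.237 = 3.763 mg/L.
D(0.616) = [0.144×14.40/(0.323−0.144)](e^(−0.144×0.616) − e^(−0.323×0.616)) + 3.763 e^(−0.323×0.616)
= 11.58 × (0.9151 − 0.8196) + 3.763 × 0.8196 = 4.191 mg/L.
DO = 11.0 − 4.191 = 6.809 mg/L.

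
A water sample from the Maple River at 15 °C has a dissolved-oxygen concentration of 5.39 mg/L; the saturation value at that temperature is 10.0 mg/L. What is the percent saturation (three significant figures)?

% saturation = C/C_s × 100 = 5.39/10.0 × 100 = 53.9 %.

53.9 % saturation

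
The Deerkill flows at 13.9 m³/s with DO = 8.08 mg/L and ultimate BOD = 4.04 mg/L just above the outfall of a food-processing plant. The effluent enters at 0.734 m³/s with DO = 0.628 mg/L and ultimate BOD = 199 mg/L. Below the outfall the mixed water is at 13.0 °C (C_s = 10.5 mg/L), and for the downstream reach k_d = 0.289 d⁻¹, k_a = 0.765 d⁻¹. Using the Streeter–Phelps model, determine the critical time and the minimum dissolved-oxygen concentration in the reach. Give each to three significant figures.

Mixed DO = (13.9×8.08 + 0.734×0.628)/(13.9+0.734) = 112.8/14.63 = 7.706 mg/L.
Mixed L₀ = (13.9×4.04 + 0.734×199)/(14.63) = 202.2/14.63 = 13.82 mg/L.
Initial deficit D₀ = C_s − DO₀ = 10.5 − 7.706 = 2.794 mg/L.
t_c = (1/0.4760) ln[(0.765/0.289)(1 − 2.794×0.4760/(0.289×13.82))] = 2.101 × ln(1.766) = 1.194 d.
D_c = (0.289/0.765) × 13.82 × e^(−0.289×1.194) = 0.3778 × 13.82 × 0.7081 = 3.697 mg/L.
Minimum DO = 10.5 − 3.697 = 6.803 mg/L.

t_c ≈ 1.19 d; minimum DO ≈ 6.80 mg/L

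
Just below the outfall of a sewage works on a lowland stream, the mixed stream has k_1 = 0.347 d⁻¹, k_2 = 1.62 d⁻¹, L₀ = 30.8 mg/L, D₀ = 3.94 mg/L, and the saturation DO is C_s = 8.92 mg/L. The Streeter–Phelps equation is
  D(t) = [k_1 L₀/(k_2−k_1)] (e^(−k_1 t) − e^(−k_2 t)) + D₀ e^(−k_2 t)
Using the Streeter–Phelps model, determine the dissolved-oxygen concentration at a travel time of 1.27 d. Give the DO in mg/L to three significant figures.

DO ≈ 4.09 mg/L

k_1 L₀/(k_2−k_1) = 0.347×30.8/(1.62−0.347) = 10.69/1.273 = 8.396 mg/L.
e^(−k_1 t) = e^(−0.347×1.270) = 0.6436; e^(−k_2 t) = e^(−1.62×1.270) = 0.1278.
D = 8.396 × (0.6436 − 0.1278) + 3.94 × 0.1278 = 4.331 + 0.5035 = 4.834 mg/L.
DO = C_s − D = 8.92 − 4.834 = 4.086 mg/L.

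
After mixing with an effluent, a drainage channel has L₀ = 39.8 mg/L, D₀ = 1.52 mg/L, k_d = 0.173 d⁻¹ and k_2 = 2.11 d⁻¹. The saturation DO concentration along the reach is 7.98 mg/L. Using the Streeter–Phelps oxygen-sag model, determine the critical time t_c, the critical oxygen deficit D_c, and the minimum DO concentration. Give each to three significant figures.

t_c ≈ 1.00 d; D_c ≈ 2.74 mg/L; min DO ≈ 5.24 mg/L

With k_2/k_d = 12.20 and 1 − D₀(k_2−k_d)/(k_d L₀) = 0.5724,
t_c = ln(12.20 × 0.5724) / (2.11 − 0.173) = ln(6.981) / 1.937 = 1.943/1.937 = 1.003 d.
L(t_c) = L₀ e^(−k_d t_c) = 39.8 × 0.8407 = 33.46 mg/L, and at the critical point k_2 D_c = k_d L, so D_c = (0.173/2.11) × 33.46 = 2.743 mg/L.
Minimum DO = C_s − D_c = 7.98 − 2.743 = 5.237 mg/L.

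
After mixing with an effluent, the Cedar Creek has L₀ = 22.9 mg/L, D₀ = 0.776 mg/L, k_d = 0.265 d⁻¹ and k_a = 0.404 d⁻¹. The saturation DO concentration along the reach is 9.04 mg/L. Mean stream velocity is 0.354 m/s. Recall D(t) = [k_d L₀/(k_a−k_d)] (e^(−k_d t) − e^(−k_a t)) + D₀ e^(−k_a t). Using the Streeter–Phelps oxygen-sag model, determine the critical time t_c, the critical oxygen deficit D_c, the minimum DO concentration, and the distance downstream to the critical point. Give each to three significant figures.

t_c = [1/(k_a−k_d)] ln[(k_a/k_d)(1 − D₀(k_a−k_d)/(k_d L₀))]
= [1/(0.404−0.265)] ln[(0.404/0.265)(1 − 0.776×0.1390/(0.265×22.9))]
= (1/0.1390) ln[1.525 × 0.9822] = 7.194 × ln(1.497) = 7.194 × 0.4038 = 2.905 d.
L(t_c) = L₀ e^(−k_d t_c) = 22.9 × 0.4631 = 10.61 mg/L, and at the critical point k_a D_c = k_d L, so D_c = (0.265/0.404) × 10.61 = 6.957 mg/L.
Minimum DO = C_s − D_c = 9.04 − 6.957 = 2.083 mg/L.
x_c = v t_c = 0.354 m/s × 2.905 d × 86400 s/d = 88840 m ≈ 88.8 km.

t_c ≈ 2.90 d; D_c ≈ 6.96 mg/L; min DO ≈ 2.08 mg/L; x_c ≈ 88.8 km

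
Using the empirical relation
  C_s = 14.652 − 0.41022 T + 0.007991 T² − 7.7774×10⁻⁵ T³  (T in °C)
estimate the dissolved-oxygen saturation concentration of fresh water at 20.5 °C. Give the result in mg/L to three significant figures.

C_s ≈ 8.93 mg/L

C_s = 14.652 − 0.41022×20.5 + 0.007991×20.5² − 7.7774×10⁻⁵×20.5³ = 8.931 mg/L.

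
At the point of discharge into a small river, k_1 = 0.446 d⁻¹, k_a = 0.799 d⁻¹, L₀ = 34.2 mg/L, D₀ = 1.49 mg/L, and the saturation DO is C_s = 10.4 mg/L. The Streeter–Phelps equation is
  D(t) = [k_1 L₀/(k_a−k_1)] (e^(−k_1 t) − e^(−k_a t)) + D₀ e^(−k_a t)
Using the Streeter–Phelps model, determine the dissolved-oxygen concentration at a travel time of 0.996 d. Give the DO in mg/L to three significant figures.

k_1 L₀/(k_a−k_1) = 0.446×34.2/(0.799−0.446) = 15.25/0.3530 = 43.21 mg/L.
e^(−k_1 t) = e^(−0.446×0.9960) = 0.6413; e^(−k_a t) = e^(−0.799×0.9960) = 0.4512.
D = 43.21 × (0.6413 − 0.4512) + 1.49 × 0.4512 = 8.215 + 0.6723 = 8.887 mg/L.
DO = C_s − D = 10.4 − 8.887 = 1.513 mg/L.

DO ≈ 1.51 mg/L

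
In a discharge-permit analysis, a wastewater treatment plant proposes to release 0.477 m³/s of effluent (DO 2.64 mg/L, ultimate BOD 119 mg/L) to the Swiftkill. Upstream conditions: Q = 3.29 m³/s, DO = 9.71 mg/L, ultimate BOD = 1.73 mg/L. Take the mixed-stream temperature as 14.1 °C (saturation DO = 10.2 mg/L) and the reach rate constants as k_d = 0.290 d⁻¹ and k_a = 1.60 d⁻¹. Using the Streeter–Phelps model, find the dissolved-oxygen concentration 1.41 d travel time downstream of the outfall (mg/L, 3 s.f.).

Mixed DO = (3.29×9.71 + 0.477×2.64)/(3.29+0.477) = 33.21/3.767 = 8.815 mg/L.
Mixed L₀ = (3.29×1.73 + 0.477×119)/(3.767) = 62.45/3.767 = 16.58 mg/L.
Initial deficit D₀ = C_s − DO₀ = 10.2 − 8.815 = 1.385 mg/L.
D(1.41) = [0.290×16.58/(1.60−0.290)](e^(−0.290×1.41) − e^(−1.60×1.41)) + 1.385 e^(−1.60×1.41)
= 3.670 × (0.6644 − 0.1048) + 1.385 × 0.1048 = 2.199 mg/L.
DO = 10.2 − 2.199 = 8.001 mg/L.

DO ≈ 8.00 mg/L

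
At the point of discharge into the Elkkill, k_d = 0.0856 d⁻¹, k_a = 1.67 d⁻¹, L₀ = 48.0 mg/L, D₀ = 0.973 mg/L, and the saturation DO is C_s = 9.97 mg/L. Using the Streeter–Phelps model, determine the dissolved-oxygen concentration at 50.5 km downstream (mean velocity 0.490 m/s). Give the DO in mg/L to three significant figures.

DO ≈ 7.85 mg/L

Travel time t = x/v = 50.5 km / (0.490 m/s) = 50500 m / 0.490 m/s = 103100 s = 1.193 d.
k_d L₀/(k_a−k_d) = 0.0856×48.0/(1.67−0.0856) = 4.109/1.584 = 2.593 mg/L.
e^(−k_d t) = e^(−0.0856×1.193) = 0.9029; e^(−k_a t) = e^(−1.67×1.193) = 0.1364.
D = 2.593 × (0.9029 − 0.1364) + 0.973 × 0.1364 = 1.988 + 0.1327 = 2.121 mg/L.
DO = C_s − D = 9.97 − 2.121 = 7.849 mg/L.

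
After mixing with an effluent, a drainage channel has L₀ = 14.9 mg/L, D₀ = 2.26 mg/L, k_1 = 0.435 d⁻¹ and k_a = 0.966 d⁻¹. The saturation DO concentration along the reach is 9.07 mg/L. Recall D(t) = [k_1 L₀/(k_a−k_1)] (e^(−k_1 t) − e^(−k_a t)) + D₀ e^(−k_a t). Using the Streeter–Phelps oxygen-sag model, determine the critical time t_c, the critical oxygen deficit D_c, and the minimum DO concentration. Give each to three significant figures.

With k_a/k_1 = 2.221 and 1 − D₀(k_a−k_1)/(k_1 L₀) = 0.8148,
t_c = ln(2.221 × 0.8148) / (0.966 − 0.435) = ln(1.810) / 0.5310 = 0.5931/0.5310 = 1.117 d.
L(t_c) = L₀ e^(−k_1 t_c) = 14.9 × 0.6152 = 9.166 mg/L, and at the critical point k_a D_c = k_1 L, so D_c = (0.435/0.966) × 9.166 = 4.128 mg/L.
Minimum DO = C_s − D_c = 9.07 − 4.128 = 4.942 mg/L.

t_c ≈ 1.12 d; D_c ≈ 4.13 mg/L; min DO ≈ 4.94 mg/L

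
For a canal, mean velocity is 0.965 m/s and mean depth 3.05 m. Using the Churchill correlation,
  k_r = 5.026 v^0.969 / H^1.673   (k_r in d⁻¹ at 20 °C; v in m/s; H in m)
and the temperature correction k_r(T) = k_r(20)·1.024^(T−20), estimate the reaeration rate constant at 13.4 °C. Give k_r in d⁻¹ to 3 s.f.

k_r(20) = 5.026 × 0.965^0.969 / 3.05^1.673 = 5.026 × 0.9661 / 6.460 = 0.7516 d⁻¹.
k_r(13.4) = 0.7516 × 1.024^(13.4−20) = 0.7516 × 0.8551 = 0.6427 d⁻¹.

k_r ≈ 0.643 d⁻¹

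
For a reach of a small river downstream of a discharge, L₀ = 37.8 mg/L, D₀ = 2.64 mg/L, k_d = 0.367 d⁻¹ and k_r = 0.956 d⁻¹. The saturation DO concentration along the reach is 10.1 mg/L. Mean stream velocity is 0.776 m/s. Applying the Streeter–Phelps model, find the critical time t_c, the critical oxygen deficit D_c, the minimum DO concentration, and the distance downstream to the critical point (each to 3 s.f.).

t_c ≈ 1.42 d; D_c ≈ 8.61 mg/L; min DO ≈ 1.49 mg/L; x_c ≈ 95.4 km

With k_r/k_d = 2.605 and 1 − D₀(k_r−k_d)/(k_d L₀) = 0.8879,
t_c = ln(2.605 × 0.8879) / (0.956 − 0.367) = ln(2.313) / 0.5890 = 0.8385/0.5890 = 1.424 d.
D_c = (k_d/k_r) L₀ e^(−k_d t_c) = (0.367/0.956) × 37.8 × e^(−0.367×1.424) = 0.3839 × 37.8 × 0.5931 = 8.606 mg/L.
Minimum DO = C_s − D_c = 10.1 − 8.606 = 1.494 mg/L.
x_c = v t_c = 0.776 m/s × 1.424 d × 86400 s/d = 95450 m ≈ 95.4 km.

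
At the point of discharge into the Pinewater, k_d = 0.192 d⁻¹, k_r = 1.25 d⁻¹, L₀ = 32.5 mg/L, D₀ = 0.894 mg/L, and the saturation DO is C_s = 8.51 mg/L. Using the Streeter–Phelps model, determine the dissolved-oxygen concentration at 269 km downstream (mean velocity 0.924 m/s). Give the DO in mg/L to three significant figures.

Travel time t = x/v = 269 km / (0.924 m/s) = 269000 m / 0.924 m/s = 291100 s = 3.370 d.
k_d L₀/(k_r−k_d) = 0.192×32.5/(1.25−0.192) = 6.240/1.058 = 5.898 mg/L.
e^(−k_d t) = e^(−0.192×3.370) = 0.5236; e^(−k_r t) = e^(−1.25×3.370) = 0.01482.
D = 5.898 × (0.5236 − 0.01482) + 0.894 × 0.01482 = 3.001 + 0.01325 = 3.014 mg/L.
DO = C_s − D = 8.51 − 3.014 = 5.496 mg/L.

DO ≈ 5.50 mg/L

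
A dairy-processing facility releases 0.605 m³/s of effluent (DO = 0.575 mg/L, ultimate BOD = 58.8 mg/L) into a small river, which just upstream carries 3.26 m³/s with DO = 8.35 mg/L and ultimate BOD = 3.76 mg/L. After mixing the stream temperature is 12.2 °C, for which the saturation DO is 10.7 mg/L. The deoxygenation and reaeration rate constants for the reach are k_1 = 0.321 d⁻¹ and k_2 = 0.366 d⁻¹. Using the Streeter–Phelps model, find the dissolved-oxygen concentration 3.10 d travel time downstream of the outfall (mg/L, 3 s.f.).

Mixed DO = (3.26×8.35 + 0.605×0.575)/(3.26+0.605) = 27.57/3.865 = 7.133 mg/L.
Mixed L₀ = (3.26×3.76 + 0.605×58.8)/(3.865) = 47.83/3.865 = 12.38 mg/L.
Initial deficit D₀ = C_s − DO₀ = 10.7 − 7.133 = 3.567 mg/L.
D(3.10) = [0.321×12.38/(0.366−0.321)](e^(−0.321×3.10) − e^(−0.366×3.10)) + 3.567 e^(−0.366×3.10)
= 88.28 × (0.3697 − 0.3216) + 3.567 × 0.3216 = 5.396 mg/L.
DO = 10.7 − 5.396 = 5.304 mg/L.

DO ≈ 5.30 mg/L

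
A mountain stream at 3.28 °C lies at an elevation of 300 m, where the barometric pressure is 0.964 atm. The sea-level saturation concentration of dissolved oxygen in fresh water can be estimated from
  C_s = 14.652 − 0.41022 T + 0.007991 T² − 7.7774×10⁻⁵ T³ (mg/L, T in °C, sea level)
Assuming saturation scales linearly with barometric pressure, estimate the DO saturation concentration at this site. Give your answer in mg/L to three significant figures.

At sea level: C_s = 14.652 − 0.41022×3.28 + 0.007991×3.28² − 7.7774×10⁻⁵×3.28³ = 13.39 mg/L.
Pressure correction: C_s' = 13.39 × 0.964 = 12.91 mg/L.

C_s ≈ 12.9 mg/L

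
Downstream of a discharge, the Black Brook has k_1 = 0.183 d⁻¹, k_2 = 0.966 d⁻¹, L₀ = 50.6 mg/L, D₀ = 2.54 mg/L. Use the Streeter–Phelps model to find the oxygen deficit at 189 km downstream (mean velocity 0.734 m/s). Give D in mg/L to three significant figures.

D ≈ 6.33 mg/L

Travel time t = x/v = 189 km / (0.734 m/s) = 189000 m / 0.734 m/s = 257500 s = 2.980 d.
k_1 L₀/(k_2−k_1) = 0.183×50.6/(0.966−0.183) = 9.260/0.7830 = 11.83 mg/L.
e^(−k_1 t) = e^(−0.183×2.980) = 0.5796; e^(−k_2 t) = e^(−0.966×2.980) = 0.05620.
D = 11.83 × (0.5796 − 0.05620) + 2.54 × 0.05620 = 6.190 + 0.1427 = 6.333 mg/L.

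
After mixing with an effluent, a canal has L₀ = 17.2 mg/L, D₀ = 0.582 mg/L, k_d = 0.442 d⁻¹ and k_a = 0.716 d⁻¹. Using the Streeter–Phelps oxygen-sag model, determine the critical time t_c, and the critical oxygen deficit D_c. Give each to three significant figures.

t_c ≈ 1.68 d; D_c ≈ 5.05 mg/L

t_c = [1/(k_a−k_d)] ln[(k_a/k_d)(1 − D₀(k_a−k_d)/(k_d L₀))]
= [1/(0.716−0.442)] ln[(0.716/0.442)(1 − 0.582×0.2740/(0.442×17.2))]
= (1/0.2740) ln[1.620 × 0.9790] = 3.650 × ln(1.586) = 3.650 × 0.4612 = 1.683 d.
D_c = (k_d/k_a) L₀ e^(−k_d t_c) = (0.442/0.716) × 17.2 × e^(−0.442×1.683) = 0.6173 × 17.2 × 0.4752 = 5.046 mg/L.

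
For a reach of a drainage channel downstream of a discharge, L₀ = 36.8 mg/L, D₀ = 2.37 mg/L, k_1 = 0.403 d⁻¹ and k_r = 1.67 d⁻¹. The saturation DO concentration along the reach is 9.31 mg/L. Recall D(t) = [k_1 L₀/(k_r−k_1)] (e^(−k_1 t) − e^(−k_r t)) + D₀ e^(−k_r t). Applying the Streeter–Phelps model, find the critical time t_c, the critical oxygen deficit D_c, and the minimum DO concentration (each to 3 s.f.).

At the critical point dD/dt = 0, so k_1 L₀ e^(−k_1 t) = k_r D. Substituting D(t) from the Streeter–Phelps equation and solving for t gives
t_c = ln[(k_r/k_1)(1 − D₀(k_r−k_1)/(k_1 L₀))] / (k_r−k_1).
Here k_r−k_1 = 1.267 d⁻¹ and 1 − D₀(k_r−k_1)/(k_1 L₀) = 1 − 2.37×1.267/(0.403×36.8) = 0.7975, so
t_c = ln(4.144 × 0.7975) / 1.267 = 1.195 / 1.267 = 0.9435 d.
D_c = (k_1/k_r) L₀ e^(−k_1 t_c) = (0.403/1.67) × 36.8 × e^(−0.403×0.9435) = 0.2413 × 36.8 × 0.6837 = 6.072 mg/L.
Minimum DO = C_s − D_c = 9.31 − 6.072 = 3.238 mg/L.

t_c ≈ 0.943 d; D_c ≈ 6.07 mg/L; min DO ≈ 3.24 mg/L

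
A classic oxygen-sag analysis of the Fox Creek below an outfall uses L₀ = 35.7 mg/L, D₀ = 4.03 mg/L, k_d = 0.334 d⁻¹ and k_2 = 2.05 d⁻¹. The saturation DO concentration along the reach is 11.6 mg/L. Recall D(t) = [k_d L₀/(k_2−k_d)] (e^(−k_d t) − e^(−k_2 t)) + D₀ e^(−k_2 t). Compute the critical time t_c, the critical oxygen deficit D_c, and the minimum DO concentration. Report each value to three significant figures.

At the critical point dD/dt = 0, so k_d L₀ e^(−k_d t) = k_2 D. Substituting D(t) from the Streeter–Phelps equation and solving for t gives
t_c = ln[(k_2/k_d)(1 − D₀(k_2−k_d)/(k_d L₀))] / (k_2−k_d).
Here k_2−k_d = 1.716 d⁻¹ and 1 − D₀(k_2−k_d)/(k_d L₀) = 1 − 4.03×1.716/(0.334×35.7) = 0.4200, so
t_c = ln(6.138 × 0.4200) / 1.716 = 0.9470 / 1.716 = 0.5519 d.
L(t_c) = L₀ e^(−k_d t_c) = 35.7 × 0.8317 = 29.69 mg/L, and at the critical point k_2 D_c = k_d L, so D_c = (0.334/2.05) × 29.69 = 4.837 mg/L.
Minimum DO = C_s − D_c = 11.6 − 4.837 = 6.763 mg/L.

t_c ≈ 0.552 d; D_c ≈ 4.84 mg/L; min DO ≈ 6.76 mg/L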